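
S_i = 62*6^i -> [62, 372, 2232, 13392, 80352]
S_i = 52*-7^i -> [52, -364, 2548, -17836, 124852]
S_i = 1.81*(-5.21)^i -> [1.81, -9.43, 49.13, -255.97, 1333.61]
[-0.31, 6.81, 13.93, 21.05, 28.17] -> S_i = -0.31 + 7.12*i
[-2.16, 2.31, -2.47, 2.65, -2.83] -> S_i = -2.16*(-1.07)^i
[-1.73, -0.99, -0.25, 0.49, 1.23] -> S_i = -1.73 + 0.74*i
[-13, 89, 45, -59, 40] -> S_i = Random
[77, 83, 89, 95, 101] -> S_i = 77 + 6*i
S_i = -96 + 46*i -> [-96, -50, -4, 42, 88]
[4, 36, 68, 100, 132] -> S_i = 4 + 32*i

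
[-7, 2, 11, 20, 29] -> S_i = -7 + 9*i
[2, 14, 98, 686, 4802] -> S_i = 2*7^i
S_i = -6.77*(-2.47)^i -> [-6.77, 16.72, -41.3, 102.02, -251.99]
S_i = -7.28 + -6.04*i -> [-7.28, -13.32, -19.36, -25.4, -31.44]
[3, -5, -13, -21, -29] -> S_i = 3 + -8*i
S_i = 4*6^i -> [4, 24, 144, 864, 5184]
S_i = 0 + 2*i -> [0, 2, 4, 6, 8]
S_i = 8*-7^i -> [8, -56, 392, -2744, 19208]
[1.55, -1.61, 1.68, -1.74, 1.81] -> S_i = 1.55*(-1.04)^i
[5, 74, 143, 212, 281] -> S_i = 5 + 69*i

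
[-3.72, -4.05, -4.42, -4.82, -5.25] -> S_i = -3.72*1.09^i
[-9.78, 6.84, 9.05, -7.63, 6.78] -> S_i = Random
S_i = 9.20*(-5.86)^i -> [9.2, -53.91, 315.92, -1851.32, 10848.71]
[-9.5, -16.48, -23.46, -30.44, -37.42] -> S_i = -9.50 + -6.98*i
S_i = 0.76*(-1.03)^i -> [0.76, -0.78, 0.81, -0.83, 0.86]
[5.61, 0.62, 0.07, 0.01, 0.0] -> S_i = 5.61*0.11^i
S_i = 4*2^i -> [4, 8, 16, 32, 64]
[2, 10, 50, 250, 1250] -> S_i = 2*5^i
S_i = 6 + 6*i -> [6, 12, 18, 24, 30]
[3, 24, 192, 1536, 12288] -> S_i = 3*8^i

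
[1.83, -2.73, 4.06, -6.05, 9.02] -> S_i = 1.83*(-1.49)^i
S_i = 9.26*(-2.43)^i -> [9.26, -22.5, 54.68, -132.87, 322.88]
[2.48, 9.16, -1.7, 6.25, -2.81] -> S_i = Random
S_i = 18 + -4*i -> [18, 14, 10, 6, 2]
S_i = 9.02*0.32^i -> [9.02, 2.89, 0.92, 0.3, 0.09]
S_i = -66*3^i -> [-66, -198, -594, -1782, -5346]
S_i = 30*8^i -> [30, 240, 1920, 15360, 122880]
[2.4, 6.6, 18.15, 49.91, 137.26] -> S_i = 2.40*2.75^i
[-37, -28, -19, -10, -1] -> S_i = -37 + 9*i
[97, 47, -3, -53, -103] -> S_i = 97 + -50*i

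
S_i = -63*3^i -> [-63, -189, -567, -1701, -5103]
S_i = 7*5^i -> [7, 35, 175, 875, 4375]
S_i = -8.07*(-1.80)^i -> [-8.07, 14.53, -26.15, 47.06, -84.72]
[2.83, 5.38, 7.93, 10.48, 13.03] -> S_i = 2.83 + 2.55*i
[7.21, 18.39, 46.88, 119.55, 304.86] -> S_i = 7.21*2.55^i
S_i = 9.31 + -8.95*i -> [9.31, 0.36, -8.59, -17.54, -26.49]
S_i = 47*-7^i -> [47, -329, 2303, -16121, 112847]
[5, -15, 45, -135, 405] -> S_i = 5*-3^i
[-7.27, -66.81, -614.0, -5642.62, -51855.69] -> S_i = -7.27*9.19^i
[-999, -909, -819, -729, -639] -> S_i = -999 + 90*i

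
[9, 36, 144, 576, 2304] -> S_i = 9*4^i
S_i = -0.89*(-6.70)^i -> [-0.89, 5.96, -39.95, 267.68, -1793.45]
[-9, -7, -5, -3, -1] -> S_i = -9 + 2*i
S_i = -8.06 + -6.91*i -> [-8.06, -14.97, -21.88, -28.79, -35.7]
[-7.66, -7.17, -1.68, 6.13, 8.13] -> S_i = Random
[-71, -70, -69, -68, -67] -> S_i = -71 + 1*i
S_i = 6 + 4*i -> [6, 10, 14, 18, 22]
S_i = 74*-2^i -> [74, -148, 296, -592, 1184]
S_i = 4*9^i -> [4, 36, 324, 2916, 26244]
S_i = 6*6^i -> [6, 36, 216, 1296, 7776]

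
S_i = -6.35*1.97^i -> [-6.35, -12.51, -24.64, -48.55, -95.64]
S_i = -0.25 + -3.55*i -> [-0.25, -3.8, -7.35, -10.9, -14.45]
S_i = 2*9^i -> [2, 18, 162, 1458, 13122]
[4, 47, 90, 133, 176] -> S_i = 4 + 43*i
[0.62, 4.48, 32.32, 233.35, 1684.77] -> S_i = 0.62*7.22^i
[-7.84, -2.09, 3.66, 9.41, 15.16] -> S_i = -7.84 + 5.75*i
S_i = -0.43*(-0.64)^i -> [-0.43, 0.28, -0.18, 0.11, -0.07]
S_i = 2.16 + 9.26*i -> [2.16, 11.42, 20.68, 29.94, 39.2]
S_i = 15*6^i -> [15, 90, 540, 3240, 19440]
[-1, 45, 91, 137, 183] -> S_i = -1 + 46*i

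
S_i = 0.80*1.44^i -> [0.8, 1.15, 1.66, 2.39, 3.44]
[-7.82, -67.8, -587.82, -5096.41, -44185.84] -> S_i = -7.82*8.67^i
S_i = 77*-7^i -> [77, -539, 3773, -26411, 184877]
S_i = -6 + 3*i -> [-6, -3, 0, 3, 6]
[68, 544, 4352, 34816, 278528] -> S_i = 68*8^i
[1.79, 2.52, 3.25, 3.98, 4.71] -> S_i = 1.79 + 0.73*i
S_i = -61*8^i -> [-61, -488, -3904, -31232, -249856]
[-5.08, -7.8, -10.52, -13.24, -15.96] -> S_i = -5.08 + -2.72*i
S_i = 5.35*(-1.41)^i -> [5.35, -7.54, 10.64, -15.0, 21.15]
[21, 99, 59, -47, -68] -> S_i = Random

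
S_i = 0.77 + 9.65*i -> [0.77, 10.42, 20.07, 29.72, 39.37]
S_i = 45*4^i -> [45, 180, 720, 2880, 11520]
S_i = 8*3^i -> [8, 24, 72, 216, 648]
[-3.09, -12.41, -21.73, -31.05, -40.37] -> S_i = -3.09 + -9.32*i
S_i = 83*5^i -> [83, 415, 2075, 10375, 51875]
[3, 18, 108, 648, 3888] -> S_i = 3*6^i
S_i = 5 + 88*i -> [5, 93, 181, 269, 357]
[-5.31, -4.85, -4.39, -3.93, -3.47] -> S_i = -5.31 + 0.46*i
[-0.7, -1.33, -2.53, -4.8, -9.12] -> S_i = -0.70*1.90^i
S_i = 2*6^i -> [2, 12, 72, 432, 2592]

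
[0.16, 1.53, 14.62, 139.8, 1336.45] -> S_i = 0.16*9.56^i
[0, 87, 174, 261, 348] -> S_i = 0 + 87*i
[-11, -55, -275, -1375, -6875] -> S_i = -11*5^i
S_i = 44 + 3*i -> [44, 47, 50, 53, 56]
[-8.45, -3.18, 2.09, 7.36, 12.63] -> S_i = -8.45 + 5.27*i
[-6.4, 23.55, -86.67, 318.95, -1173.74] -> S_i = -6.40*(-3.68)^i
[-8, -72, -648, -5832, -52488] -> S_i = -8*9^i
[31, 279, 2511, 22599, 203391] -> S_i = 31*9^i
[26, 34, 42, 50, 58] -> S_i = 26 + 8*i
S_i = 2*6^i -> [2, 12, 72, 432, 2592]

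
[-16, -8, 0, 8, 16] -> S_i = -16 + 8*i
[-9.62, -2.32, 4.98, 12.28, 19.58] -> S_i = -9.62 + 7.30*i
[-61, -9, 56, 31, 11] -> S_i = Random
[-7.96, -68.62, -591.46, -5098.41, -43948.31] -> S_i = -7.96*8.62^i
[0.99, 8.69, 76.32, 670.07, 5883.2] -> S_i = 0.99*8.78^i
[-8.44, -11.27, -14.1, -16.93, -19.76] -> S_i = -8.44 + -2.83*i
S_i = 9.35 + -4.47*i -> [9.35, 4.88, 0.41, -4.06, -8.53]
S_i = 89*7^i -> [89, 623, 4361, 30527, 213689]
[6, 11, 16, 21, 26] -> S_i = 6 + 5*i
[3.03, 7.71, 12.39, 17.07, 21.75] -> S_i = 3.03 + 4.68*i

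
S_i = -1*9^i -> [-1, -9, -81, -729, -6561]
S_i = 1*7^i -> [1, 7, 49, 343, 2401]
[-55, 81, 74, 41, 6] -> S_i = Random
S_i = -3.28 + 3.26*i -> [-3.28, -0.02, 3.24, 6.5, 9.76]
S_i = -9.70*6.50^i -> [-9.7, -63.05, -409.82, -2663.86, -17315.11]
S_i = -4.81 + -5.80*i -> [-4.81, -10.61, -16.41, -22.21, -28.01]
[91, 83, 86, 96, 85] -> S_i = Random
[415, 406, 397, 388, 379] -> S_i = 415 + -9*i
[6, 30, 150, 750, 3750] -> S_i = 6*5^i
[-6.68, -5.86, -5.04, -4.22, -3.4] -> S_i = -6.68 + 0.82*i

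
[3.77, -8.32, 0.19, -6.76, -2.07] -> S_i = Random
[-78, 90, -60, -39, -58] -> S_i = Random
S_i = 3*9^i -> [3, 27, 243, 2187, 19683]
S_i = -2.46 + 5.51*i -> [-2.46, 3.05, 8.56, 14.07, 19.58]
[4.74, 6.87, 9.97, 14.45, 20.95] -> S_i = 4.74*1.45^i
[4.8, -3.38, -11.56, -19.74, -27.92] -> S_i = 4.80 + -8.18*i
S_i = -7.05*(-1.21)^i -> [-7.05, 8.53, -10.32, 12.49, -15.11]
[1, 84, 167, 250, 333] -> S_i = 1 + 83*i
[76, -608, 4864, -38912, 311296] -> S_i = 76*-8^i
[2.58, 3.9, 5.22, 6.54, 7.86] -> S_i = 2.58 + 1.32*i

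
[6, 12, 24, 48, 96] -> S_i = 6*2^i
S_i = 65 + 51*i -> [65, 116, 167, 218, 269]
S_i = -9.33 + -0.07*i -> [-9.33, -9.4, -9.47, -9.54, -9.61]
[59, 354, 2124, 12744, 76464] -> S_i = 59*6^i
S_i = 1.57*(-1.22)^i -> [1.57, -1.92, 2.34, -2.85, 3.48]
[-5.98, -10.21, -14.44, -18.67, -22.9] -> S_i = -5.98 + -4.23*i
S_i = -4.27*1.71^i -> [-4.27, -7.3, -12.49, -21.35, -36.51]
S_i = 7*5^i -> [7, 35, 175, 875, 4375]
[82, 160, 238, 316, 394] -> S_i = 82 + 78*i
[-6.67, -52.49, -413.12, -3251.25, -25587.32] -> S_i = -6.67*7.87^i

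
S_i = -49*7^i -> [-49, -343, -2401, -16807, -117649]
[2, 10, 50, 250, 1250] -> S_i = 2*5^i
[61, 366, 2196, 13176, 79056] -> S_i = 61*6^i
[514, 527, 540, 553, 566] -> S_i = 514 + 13*i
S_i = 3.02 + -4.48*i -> [3.02, -1.46, -5.94, -10.42, -14.9]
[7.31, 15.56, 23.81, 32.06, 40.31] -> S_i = 7.31 + 8.25*i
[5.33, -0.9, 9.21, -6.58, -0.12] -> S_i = Random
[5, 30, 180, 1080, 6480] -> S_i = 5*6^i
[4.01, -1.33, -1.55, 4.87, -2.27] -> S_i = Random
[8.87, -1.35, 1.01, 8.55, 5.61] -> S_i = Random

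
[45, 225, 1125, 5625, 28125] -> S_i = 45*5^i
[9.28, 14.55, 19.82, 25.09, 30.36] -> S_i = 9.28 + 5.27*i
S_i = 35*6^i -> [35, 210, 1260, 7560, 45360]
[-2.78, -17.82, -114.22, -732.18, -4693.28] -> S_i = -2.78*6.41^i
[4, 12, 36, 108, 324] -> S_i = 4*3^i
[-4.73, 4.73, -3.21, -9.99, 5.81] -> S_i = Random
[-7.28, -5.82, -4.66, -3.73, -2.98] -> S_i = -7.28*0.80^i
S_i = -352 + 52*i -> [-352, -300, -248, -196, -144]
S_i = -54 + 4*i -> [-54, -50, -46, -42, -38]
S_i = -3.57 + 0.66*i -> [-3.57, -2.91, -2.25, -1.59, -0.93]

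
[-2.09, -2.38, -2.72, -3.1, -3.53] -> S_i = -2.09*1.14^i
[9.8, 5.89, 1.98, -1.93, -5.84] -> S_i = 9.80 + -3.91*i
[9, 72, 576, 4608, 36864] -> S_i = 9*8^i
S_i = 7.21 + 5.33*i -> [7.21, 12.54, 17.87, 23.2, 28.53]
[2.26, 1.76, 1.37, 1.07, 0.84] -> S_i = 2.26*0.78^i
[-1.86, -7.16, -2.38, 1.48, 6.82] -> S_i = Random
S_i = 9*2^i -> [9, 18, 36, 72, 144]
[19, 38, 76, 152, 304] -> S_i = 19*2^i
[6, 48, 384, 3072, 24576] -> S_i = 6*8^i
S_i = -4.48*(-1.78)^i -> [-4.48, 7.97, -14.19, 25.27, -44.97]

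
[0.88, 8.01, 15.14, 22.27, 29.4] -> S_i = 0.88 + 7.13*i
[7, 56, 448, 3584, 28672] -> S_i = 7*8^i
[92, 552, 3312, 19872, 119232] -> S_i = 92*6^i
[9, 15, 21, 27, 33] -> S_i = 9 + 6*i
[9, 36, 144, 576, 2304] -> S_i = 9*4^i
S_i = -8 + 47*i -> [-8, 39, 86, 133, 180]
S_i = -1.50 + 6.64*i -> [-1.5, 5.14, 11.78, 18.42, 25.06]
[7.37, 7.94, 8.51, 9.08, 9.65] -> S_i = 7.37 + 0.57*i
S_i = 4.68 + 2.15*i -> [4.68, 6.83, 8.98, 11.13, 13.28]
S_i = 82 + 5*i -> [82, 87, 92, 97, 102]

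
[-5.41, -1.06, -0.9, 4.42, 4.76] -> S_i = Random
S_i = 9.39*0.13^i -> [9.39, 1.22, 0.16, 0.02, 0.0]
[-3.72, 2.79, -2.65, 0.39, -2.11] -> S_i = Random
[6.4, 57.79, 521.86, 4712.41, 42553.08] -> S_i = 6.40*9.03^i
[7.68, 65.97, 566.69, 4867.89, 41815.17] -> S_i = 7.68*8.59^i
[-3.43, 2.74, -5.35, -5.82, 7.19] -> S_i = Random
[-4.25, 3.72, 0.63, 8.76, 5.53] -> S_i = Random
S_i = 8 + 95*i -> [8, 103, 198, 293, 388]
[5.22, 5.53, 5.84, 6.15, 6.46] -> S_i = 5.22 + 0.31*i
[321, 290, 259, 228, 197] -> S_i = 321 + -31*i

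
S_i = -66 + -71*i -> [-66, -137, -208, -279, -350]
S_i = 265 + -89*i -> [265, 176, 87, -2, -91]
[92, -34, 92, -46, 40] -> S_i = Random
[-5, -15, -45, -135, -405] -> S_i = -5*3^i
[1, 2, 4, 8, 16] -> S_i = 1*2^i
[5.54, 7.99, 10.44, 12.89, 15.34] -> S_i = 5.54 + 2.45*i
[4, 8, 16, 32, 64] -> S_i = 4*2^i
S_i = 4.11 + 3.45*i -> [4.11, 7.56, 11.01, 14.46, 17.91]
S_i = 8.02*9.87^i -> [8.02, 79.16, 781.28, 7711.27, 76110.22]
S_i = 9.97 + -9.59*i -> [9.97, 0.38, -9.21, -18.8, -28.39]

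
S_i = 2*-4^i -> [2, -8, 32, -128, 512]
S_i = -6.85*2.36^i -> [-6.85, -16.17, -38.15, -90.04, -212.49]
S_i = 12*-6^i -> [12, -72, 432, -2592, 15552]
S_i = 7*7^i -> [7, 49, 343, 2401, 16807]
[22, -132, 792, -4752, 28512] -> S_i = 22*-6^i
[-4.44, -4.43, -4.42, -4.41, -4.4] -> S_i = -4.44 + 0.01*i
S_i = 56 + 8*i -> [56, 64, 72, 80, 88]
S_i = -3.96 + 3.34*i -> [-3.96, -0.62, 2.72, 6.06, 9.4]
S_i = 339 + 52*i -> [339, 391, 443, 495, 547]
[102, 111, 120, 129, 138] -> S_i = 102 + 9*i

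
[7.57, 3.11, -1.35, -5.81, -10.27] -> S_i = 7.57 + -4.46*i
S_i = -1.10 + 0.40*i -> [-1.1, -0.7, -0.3, 0.1, 0.5]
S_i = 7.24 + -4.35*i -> [7.24, 2.89, -1.46, -5.81, -10.16]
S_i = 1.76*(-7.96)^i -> [1.76, -14.01, 111.52, -887.67, 7065.86]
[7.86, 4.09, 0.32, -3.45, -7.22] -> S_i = 7.86 + -3.77*i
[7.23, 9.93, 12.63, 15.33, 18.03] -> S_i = 7.23 + 2.70*i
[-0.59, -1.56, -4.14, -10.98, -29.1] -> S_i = -0.59*2.65^i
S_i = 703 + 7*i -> [703, 710, 717, 724, 731]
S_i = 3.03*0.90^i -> [3.03, 2.73, 2.45, 2.21, 1.99]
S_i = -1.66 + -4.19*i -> [-1.66, -5.85, -10.04, -14.23, -18.42]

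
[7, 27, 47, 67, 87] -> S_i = 7 + 20*i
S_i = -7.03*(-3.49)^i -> [-7.03, 24.53, -85.63, 298.84, -1042.93]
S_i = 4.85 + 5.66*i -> [4.85, 10.51, 16.17, 21.83, 27.49]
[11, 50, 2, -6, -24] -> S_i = Random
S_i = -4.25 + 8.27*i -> [-4.25, 4.02, 12.29, 20.56, 28.83]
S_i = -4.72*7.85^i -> [-4.72, -37.05, -290.86, -2283.24, -17923.41]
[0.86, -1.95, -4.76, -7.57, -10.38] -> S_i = 0.86 + -2.81*i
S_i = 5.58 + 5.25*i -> [5.58, 10.83, 16.08, 21.33, 26.58]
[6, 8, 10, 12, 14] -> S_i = 6 + 2*i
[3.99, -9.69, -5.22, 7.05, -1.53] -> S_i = Random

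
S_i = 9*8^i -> [9, 72, 576, 4608, 36864]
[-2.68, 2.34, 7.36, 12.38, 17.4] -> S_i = -2.68 + 5.02*i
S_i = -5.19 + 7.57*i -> [-5.19, 2.38, 9.95, 17.52, 25.09]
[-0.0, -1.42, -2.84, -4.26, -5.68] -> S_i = -0.00 + -1.42*i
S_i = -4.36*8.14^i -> [-4.36, -35.49, -288.89, -2351.58, -19141.86]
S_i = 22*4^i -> [22, 88, 352, 1408, 5632]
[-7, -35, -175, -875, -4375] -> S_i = -7*5^i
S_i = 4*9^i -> [4, 36, 324, 2916, 26244]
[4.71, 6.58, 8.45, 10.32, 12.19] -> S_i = 4.71 + 1.87*i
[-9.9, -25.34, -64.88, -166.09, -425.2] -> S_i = -9.90*2.56^i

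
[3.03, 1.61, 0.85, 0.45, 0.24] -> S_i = 3.03*0.53^i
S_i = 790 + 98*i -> [790, 888, 986, 1084, 1182]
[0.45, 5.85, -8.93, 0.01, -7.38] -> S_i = Random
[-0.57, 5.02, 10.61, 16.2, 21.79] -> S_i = -0.57 + 5.59*i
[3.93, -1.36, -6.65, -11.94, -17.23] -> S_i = 3.93 + -5.29*i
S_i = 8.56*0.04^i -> [8.56, 0.34, 0.01, 0.0, 0.0]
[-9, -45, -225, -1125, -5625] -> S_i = -9*5^i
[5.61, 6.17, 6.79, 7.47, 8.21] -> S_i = 5.61*1.10^i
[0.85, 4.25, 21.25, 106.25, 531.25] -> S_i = 0.85*5.00^i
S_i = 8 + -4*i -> [8, 4, 0, -4, -8]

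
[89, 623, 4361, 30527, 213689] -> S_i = 89*7^i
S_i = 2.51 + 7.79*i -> [2.51, 10.3, 18.09, 25.88, 33.67]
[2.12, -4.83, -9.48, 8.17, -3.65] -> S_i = Random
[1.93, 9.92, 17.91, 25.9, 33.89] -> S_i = 1.93 + 7.99*i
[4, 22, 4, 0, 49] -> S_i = Random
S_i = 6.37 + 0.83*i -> [6.37, 7.2, 8.03, 8.86, 9.69]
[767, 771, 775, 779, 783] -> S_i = 767 + 4*i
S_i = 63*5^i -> [63, 315, 1575, 7875, 39375]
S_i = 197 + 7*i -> [197, 204, 211, 218, 225]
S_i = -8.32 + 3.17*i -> [-8.32, -5.15, -1.98, 1.19, 4.36]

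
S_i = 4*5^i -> [4, 20, 100, 500, 2500]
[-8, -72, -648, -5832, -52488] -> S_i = -8*9^i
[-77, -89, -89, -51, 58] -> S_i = Random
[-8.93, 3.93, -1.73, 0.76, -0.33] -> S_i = -8.93*(-0.44)^i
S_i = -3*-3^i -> [-3, 9, -27, 81, -243]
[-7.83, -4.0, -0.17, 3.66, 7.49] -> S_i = -7.83 + 3.83*i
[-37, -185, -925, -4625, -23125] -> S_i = -37*5^i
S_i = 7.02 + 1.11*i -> [7.02, 8.13, 9.24, 10.35, 11.46]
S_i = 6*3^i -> [6, 18, 54, 162, 486]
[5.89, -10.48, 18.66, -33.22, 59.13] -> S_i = 5.89*(-1.78)^i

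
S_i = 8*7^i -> [8, 56, 392, 2744, 19208]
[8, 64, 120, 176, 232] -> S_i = 8 + 56*i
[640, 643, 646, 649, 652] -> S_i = 640 + 3*i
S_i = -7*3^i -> [-7, -21, -63, -189, -567]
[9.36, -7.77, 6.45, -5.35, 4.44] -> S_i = 9.36*(-0.83)^i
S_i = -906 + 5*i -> [-906, -901, -896, -891, -886]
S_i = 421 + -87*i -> [421, 334, 247, 160, 73]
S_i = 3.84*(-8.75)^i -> [3.84, -33.6, 294.0, -2572.5, 22509.38]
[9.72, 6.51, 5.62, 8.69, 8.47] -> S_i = Random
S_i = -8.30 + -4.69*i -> [-8.3, -12.99, -17.68, -22.37, -27.06]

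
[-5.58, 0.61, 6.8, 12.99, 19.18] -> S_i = -5.58 + 6.19*i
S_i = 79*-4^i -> [79, -316, 1264, -5056, 20224]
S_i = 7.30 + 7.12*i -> [7.3, 14.42, 21.54, 28.66, 35.78]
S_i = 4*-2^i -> [4, -8, 16, -32, 64]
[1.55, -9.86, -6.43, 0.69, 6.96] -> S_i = Random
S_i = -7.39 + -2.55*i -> [-7.39, -9.94, -12.49, -15.04, -17.59]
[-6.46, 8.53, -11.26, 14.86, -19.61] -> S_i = -6.46*(-1.32)^i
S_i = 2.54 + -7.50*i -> [2.54, -4.96, -12.46, -19.96, -27.46]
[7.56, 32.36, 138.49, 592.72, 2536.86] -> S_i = 7.56*4.28^i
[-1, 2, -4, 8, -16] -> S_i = -1*-2^i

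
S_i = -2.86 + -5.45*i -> [-2.86, -8.31, -13.76, -19.21, -24.66]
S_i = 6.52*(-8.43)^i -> [6.52, -54.96, 463.34, -3905.98, 32927.43]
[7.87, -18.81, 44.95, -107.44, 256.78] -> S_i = 7.87*(-2.39)^i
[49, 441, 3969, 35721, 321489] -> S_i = 49*9^i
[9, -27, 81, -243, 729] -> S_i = 9*-3^i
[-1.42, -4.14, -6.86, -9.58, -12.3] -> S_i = -1.42 + -2.72*i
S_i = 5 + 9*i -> [5, 14, 23, 32, 41]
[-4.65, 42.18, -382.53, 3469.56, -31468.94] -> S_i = -4.65*(-9.07)^i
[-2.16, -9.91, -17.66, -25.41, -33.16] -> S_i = -2.16 + -7.75*i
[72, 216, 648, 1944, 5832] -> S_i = 72*3^i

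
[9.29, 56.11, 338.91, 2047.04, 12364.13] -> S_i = 9.29*6.04^i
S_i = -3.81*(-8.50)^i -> [-3.81, 32.38, -275.27, 2339.82, -19888.44]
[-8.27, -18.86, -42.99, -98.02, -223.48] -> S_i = -8.27*2.28^i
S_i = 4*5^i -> [4, 20, 100, 500, 2500]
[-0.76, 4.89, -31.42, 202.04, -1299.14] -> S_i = -0.76*(-6.43)^i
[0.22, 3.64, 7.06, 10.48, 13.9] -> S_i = 0.22 + 3.42*i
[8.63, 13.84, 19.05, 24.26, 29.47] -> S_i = 8.63 + 5.21*i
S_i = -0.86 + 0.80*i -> [-0.86, -0.06, 0.74, 1.54, 2.34]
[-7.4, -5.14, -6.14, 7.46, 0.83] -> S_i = Random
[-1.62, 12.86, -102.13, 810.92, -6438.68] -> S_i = -1.62*(-7.94)^i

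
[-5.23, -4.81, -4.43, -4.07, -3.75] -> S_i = -5.23*0.92^i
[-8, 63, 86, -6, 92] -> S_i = Random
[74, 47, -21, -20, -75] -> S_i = Random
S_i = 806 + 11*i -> [806, 817, 828, 839, 850]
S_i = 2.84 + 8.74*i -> [2.84, 11.58, 20.32, 29.06, 37.8]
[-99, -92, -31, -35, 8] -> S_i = Random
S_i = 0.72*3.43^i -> [0.72, 2.47, 8.47, 29.05, 99.66]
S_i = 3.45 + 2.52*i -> [3.45, 5.97, 8.49, 11.01, 13.53]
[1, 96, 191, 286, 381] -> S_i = 1 + 95*i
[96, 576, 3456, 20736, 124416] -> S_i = 96*6^i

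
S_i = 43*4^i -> [43, 172, 688, 2752, 11008]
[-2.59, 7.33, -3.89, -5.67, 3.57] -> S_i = Random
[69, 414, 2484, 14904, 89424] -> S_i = 69*6^i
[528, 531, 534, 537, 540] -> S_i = 528 + 3*i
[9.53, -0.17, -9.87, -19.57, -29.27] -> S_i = 9.53 + -9.70*i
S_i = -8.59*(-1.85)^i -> [-8.59, 15.89, -29.4, 54.39, -100.62]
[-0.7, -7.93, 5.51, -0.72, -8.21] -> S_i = Random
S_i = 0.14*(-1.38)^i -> [0.14, -0.19, 0.27, -0.37, 0.51]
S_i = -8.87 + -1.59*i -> [-8.87, -10.46, -12.05, -13.64, -15.23]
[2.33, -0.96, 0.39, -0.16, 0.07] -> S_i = 2.33*(-0.41)^i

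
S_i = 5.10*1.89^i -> [5.1, 9.64, 18.22, 34.43, 65.08]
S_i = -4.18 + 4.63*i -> [-4.18, 0.45, 5.08, 9.71, 14.34]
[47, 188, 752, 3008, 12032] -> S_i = 47*4^i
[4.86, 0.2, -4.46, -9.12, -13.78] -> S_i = 4.86 + -4.66*i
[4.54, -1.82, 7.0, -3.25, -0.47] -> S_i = Random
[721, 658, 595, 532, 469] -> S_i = 721 + -63*i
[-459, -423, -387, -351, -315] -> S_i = -459 + 36*i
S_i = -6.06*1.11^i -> [-6.06, -6.73, -7.47, -8.29, -9.2]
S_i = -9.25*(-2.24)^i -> [-9.25, 20.72, -46.41, 103.96, -232.88]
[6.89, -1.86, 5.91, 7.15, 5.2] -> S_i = Random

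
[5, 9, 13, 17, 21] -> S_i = 5 + 4*i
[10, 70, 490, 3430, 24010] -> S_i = 10*7^i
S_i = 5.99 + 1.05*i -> [5.99, 7.04, 8.09, 9.14, 10.19]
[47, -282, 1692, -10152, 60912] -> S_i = 47*-6^i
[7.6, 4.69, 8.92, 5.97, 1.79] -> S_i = Random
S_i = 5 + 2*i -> [5, 7, 9, 11, 13]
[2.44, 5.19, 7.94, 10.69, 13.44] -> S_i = 2.44 + 2.75*i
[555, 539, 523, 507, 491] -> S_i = 555 + -16*i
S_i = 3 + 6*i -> [3, 9, 15, 21, 27]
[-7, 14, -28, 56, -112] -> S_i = -7*-2^i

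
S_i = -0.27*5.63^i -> [-0.27, -1.52, -8.56, -48.18, -271.27]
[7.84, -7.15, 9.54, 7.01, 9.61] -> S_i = Random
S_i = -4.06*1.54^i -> [-4.06, -6.25, -9.63, -14.83, -22.84]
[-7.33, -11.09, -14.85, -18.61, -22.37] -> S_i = -7.33 + -3.76*i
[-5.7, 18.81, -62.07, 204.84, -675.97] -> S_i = -5.70*(-3.30)^i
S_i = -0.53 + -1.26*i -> [-0.53, -1.79, -3.05, -4.31, -5.57]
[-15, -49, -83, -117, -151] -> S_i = -15 + -34*i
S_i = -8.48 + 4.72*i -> [-8.48, -3.76, 0.96, 5.68, 10.4]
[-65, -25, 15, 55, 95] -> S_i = -65 + 40*i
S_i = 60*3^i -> [60, 180, 540, 1620, 4860]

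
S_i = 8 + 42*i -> [8, 50, 92, 134, 176]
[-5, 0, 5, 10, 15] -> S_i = -5 + 5*i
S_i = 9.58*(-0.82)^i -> [9.58, -7.86, 6.44, -5.28, 4.33]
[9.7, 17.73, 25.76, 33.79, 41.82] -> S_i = 9.70 + 8.03*i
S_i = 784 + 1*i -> [784, 785, 786, 787, 788]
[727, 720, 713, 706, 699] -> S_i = 727 + -7*i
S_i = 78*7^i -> [78, 546, 3822, 26754, 187278]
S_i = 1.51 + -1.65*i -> [1.51, -0.14, -1.79, -3.44, -5.09]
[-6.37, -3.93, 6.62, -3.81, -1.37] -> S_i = Random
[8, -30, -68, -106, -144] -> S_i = 8 + -38*i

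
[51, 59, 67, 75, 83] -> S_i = 51 + 8*i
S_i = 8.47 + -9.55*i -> [8.47, -1.08, -10.63, -20.18, -29.73]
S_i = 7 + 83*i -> [7, 90, 173, 256, 339]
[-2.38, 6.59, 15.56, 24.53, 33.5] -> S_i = -2.38 + 8.97*i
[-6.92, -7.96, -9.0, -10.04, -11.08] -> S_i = -6.92 + -1.04*i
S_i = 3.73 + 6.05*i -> [3.73, 9.78, 15.83, 21.88, 27.93]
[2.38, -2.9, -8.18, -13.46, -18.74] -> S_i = 2.38 + -5.28*i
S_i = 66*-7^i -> [66, -462, 3234, -22638, 158466]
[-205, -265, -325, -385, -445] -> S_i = -205 + -60*i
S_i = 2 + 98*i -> [2, 100, 198, 296, 394]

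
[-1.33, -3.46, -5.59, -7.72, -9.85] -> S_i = -1.33 + -2.13*i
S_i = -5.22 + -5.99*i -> [-5.22, -11.21, -17.2, -23.19, -29.18]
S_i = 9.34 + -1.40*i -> [9.34, 7.94, 6.54, 5.14, 3.74]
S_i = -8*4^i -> [-8, -32, -128, -512, -2048]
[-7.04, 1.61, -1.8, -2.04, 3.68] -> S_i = Random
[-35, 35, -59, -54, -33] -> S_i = Random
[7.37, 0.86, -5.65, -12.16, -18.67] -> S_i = 7.37 + -6.51*i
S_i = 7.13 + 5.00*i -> [7.13, 12.13, 17.13, 22.13, 27.13]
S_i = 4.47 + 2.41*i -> [4.47, 6.88, 9.29, 11.7, 14.11]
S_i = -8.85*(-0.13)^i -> [-8.85, 1.15, -0.15, 0.02, -0.0]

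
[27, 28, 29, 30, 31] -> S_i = 27 + 1*i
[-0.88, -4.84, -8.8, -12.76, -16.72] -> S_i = -0.88 + -3.96*i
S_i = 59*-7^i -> [59, -413, 2891, -20237, 141659]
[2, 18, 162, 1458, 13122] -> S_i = 2*9^i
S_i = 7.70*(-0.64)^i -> [7.7, -4.93, 3.15, -2.02, 1.29]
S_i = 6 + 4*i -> [6, 10, 14, 18, 22]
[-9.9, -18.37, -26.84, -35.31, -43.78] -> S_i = -9.90 + -8.47*i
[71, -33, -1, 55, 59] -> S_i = Random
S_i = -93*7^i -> [-93, -651, -4557, -31899, -223293]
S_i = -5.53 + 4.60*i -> [-5.53, -0.93, 3.67, 8.27, 12.87]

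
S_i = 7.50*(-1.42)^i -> [7.5, -10.65, 15.12, -21.47, 30.49]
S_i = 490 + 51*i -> [490, 541, 592, 643, 694]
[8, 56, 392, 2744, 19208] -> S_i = 8*7^i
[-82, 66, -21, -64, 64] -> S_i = Random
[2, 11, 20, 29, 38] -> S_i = 2 + 9*i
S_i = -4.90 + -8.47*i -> [-4.9, -13.37, -21.84, -30.31, -38.78]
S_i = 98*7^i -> [98, 686, 4802, 33614, 235298]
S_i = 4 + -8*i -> [4, -4, -12, -20, -28]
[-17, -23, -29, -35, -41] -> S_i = -17 + -6*i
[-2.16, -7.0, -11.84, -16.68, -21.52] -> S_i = -2.16 + -4.84*i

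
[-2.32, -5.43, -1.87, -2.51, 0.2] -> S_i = Random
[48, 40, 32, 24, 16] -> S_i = 48 + -8*i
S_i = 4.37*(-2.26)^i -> [4.37, -9.88, 22.32, -50.44, 114.0]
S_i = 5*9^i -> [5, 45, 405, 3645, 32805]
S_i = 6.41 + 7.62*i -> [6.41, 14.03, 21.65, 29.27, 36.89]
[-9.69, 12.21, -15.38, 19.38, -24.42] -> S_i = -9.69*(-1.26)^i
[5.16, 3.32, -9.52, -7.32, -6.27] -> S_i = Random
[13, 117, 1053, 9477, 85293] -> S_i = 13*9^i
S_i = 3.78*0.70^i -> [3.78, 2.65, 1.85, 1.3, 0.91]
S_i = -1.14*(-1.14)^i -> [-1.14, 1.3, -1.48, 1.69, -1.93]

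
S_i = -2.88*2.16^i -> [-2.88, -6.22, -13.44, -29.02, -62.69]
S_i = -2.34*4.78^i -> [-2.34, -11.19, -53.47, -255.56, -1221.6]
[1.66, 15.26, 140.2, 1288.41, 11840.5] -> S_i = 1.66*9.19^i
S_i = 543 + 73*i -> [543, 616, 689, 762, 835]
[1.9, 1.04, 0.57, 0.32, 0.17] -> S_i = 1.90*0.55^i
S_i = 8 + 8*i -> [8, 16, 24, 32, 40]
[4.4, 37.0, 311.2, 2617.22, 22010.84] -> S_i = 4.40*8.41^i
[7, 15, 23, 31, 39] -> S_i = 7 + 8*i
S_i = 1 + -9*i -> [1, -8, -17, -26, -35]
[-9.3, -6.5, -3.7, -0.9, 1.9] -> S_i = -9.30 + 2.80*i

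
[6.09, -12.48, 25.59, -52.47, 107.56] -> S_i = 6.09*(-2.05)^i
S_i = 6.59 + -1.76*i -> [6.59, 4.83, 3.07, 1.31, -0.45]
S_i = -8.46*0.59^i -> [-8.46, -4.99, -2.94, -1.74, -1.03]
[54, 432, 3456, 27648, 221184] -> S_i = 54*8^i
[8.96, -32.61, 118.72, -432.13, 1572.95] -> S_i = 8.96*(-3.64)^i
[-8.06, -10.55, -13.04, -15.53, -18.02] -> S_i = -8.06 + -2.49*i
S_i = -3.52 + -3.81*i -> [-3.52, -7.33, -11.14, -14.95, -18.76]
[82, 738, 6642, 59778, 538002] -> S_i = 82*9^i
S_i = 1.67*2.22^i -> [1.67, 3.71, 8.23, 18.27, 40.56]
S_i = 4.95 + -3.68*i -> [4.95, 1.27, -2.41, -6.09, -9.77]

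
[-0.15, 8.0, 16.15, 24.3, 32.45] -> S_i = -0.15 + 8.15*i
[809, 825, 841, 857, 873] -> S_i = 809 + 16*i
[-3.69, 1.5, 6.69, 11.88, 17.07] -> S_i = -3.69 + 5.19*i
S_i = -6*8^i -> [-6, -48, -384, -3072, -24576]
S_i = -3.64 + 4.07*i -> [-3.64, 0.43, 4.5, 8.57, 12.64]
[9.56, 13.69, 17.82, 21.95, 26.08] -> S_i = 9.56 + 4.13*i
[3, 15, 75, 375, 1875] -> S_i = 3*5^i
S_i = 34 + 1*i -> [34, 35, 36, 37, 38]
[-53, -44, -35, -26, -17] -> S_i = -53 + 9*i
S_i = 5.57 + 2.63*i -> [5.57, 8.2, 10.83, 13.46, 16.09]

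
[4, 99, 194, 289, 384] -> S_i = 4 + 95*i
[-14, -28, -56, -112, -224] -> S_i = -14*2^i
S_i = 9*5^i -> [9, 45, 225, 1125, 5625]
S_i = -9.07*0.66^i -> [-9.07, -5.99, -3.95, -2.61, -1.72]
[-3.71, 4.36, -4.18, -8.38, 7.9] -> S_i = Random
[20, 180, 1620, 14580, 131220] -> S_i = 20*9^i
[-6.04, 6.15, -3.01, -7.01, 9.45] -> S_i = Random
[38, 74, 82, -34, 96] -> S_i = Random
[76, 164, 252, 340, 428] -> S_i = 76 + 88*i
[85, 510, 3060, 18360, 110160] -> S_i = 85*6^i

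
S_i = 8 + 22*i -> [8, 30, 52, 74, 96]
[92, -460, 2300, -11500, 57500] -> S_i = 92*-5^i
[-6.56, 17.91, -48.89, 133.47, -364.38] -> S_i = -6.56*(-2.73)^i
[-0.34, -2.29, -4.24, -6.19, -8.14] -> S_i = -0.34 + -1.95*i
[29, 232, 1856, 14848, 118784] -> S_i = 29*8^i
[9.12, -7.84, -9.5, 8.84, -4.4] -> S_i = Random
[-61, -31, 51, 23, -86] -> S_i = Random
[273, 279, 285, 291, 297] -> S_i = 273 + 6*i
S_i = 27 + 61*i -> [27, 88, 149, 210, 271]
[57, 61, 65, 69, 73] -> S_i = 57 + 4*i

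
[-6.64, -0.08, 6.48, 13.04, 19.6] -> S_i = -6.64 + 6.56*i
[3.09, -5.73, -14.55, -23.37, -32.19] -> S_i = 3.09 + -8.82*i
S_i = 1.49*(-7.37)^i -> [1.49, -10.98, 80.93, -596.47, 4395.99]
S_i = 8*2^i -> [8, 16, 32, 64, 128]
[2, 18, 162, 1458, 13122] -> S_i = 2*9^i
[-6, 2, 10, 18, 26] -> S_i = -6 + 8*i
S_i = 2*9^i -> [2, 18, 162, 1458, 13122]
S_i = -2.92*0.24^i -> [-2.92, -0.7, -0.17, -0.04, -0.01]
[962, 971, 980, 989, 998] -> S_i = 962 + 9*i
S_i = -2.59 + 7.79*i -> [-2.59, 5.2, 12.99, 20.78, 28.57]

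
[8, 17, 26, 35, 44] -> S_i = 8 + 9*i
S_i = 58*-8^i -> [58, -464, 3712, -29696, 237568]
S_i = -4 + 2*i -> [-4, -2, 0, 2, 4]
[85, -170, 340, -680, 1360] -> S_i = 85*-2^i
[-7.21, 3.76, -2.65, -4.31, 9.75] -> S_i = Random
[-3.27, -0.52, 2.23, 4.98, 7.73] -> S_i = -3.27 + 2.75*i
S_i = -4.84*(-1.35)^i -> [-4.84, 6.53, -8.82, 11.91, -16.08]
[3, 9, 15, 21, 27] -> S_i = 3 + 6*i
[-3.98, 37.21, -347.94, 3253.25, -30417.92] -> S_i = -3.98*(-9.35)^i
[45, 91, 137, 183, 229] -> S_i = 45 + 46*i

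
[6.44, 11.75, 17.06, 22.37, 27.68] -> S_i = 6.44 + 5.31*i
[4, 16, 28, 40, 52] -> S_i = 4 + 12*i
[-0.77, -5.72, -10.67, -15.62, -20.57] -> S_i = -0.77 + -4.95*i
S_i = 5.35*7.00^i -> [5.35, 37.45, 262.15, 1835.05, 12845.35]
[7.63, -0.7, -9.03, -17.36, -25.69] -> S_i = 7.63 + -8.33*i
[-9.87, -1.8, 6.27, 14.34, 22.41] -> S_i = -9.87 + 8.07*i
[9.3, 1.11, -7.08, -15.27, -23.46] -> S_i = 9.30 + -8.19*i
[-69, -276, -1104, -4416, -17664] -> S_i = -69*4^i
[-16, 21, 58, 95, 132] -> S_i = -16 + 37*i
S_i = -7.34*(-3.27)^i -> [-7.34, 24.0, -78.49, 256.65, -839.24]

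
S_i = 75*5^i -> [75, 375, 1875, 9375, 46875]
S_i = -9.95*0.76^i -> [-9.95, -7.56, -5.75, -4.37, -3.32]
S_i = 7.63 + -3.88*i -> [7.63, 3.75, -0.13, -4.01, -7.89]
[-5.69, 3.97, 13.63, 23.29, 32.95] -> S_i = -5.69 + 9.66*i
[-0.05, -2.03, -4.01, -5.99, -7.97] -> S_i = -0.05 + -1.98*i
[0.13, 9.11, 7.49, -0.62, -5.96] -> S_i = Random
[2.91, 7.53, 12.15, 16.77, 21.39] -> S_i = 2.91 + 4.62*i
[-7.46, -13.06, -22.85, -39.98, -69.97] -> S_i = -7.46*1.75^i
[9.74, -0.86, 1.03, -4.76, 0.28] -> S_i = Random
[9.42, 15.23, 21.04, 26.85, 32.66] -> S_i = 9.42 + 5.81*i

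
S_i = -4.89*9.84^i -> [-4.89, -48.12, -473.48, -4659.02, -45844.71]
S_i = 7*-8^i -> [7, -56, 448, -3584, 28672]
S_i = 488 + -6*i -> [488, 482, 476, 470, 464]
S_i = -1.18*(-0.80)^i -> [-1.18, 0.94, -0.76, 0.6, -0.48]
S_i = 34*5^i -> [34, 170, 850, 4250, 21250]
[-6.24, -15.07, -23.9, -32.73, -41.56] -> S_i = -6.24 + -8.83*i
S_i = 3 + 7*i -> [3, 10, 17, 24, 31]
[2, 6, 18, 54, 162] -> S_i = 2*3^i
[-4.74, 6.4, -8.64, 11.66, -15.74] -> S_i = -4.74*(-1.35)^i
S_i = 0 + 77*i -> [0, 77, 154, 231, 308]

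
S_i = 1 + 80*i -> [1, 81, 161, 241, 321]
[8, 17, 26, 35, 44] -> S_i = 8 + 9*i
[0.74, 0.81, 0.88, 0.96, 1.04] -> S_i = 0.74*1.09^i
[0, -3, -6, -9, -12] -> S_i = 0 + -3*i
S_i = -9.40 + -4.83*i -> [-9.4, -14.23, -19.06, -23.89, -28.72]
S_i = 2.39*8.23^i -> [2.39, 19.67, 161.88, 1332.29, 10964.71]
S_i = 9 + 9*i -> [9, 18, 27, 36, 45]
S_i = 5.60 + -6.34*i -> [5.6, -0.74, -7.08, -13.42, -19.76]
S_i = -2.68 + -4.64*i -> [-2.68, -7.32, -11.96, -16.6, -21.24]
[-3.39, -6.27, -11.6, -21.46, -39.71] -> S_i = -3.39*1.85^i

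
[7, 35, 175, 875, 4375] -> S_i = 7*5^i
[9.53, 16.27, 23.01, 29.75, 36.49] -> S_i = 9.53 + 6.74*i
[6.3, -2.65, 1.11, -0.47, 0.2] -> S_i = 6.30*(-0.42)^i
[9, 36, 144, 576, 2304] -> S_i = 9*4^i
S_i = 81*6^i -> [81, 486, 2916, 17496, 104976]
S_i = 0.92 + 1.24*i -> [0.92, 2.16, 3.4, 4.64, 5.88]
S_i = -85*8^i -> [-85, -680, -5440, -43520, -348160]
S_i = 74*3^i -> [74, 222, 666, 1998, 5994]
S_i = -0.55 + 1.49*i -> [-0.55, 0.94, 2.43, 3.92, 5.41]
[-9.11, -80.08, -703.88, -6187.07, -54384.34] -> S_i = -9.11*8.79^i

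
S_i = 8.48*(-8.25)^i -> [8.48, -69.96, 577.17, -4761.65, 39283.63]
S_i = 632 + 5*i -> [632, 637, 642, 647, 652]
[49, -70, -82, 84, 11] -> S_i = Random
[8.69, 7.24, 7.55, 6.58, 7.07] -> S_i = Random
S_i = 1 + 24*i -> [1, 25, 49, 73, 97]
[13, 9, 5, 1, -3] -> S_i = 13 + -4*i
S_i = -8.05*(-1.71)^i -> [-8.05, 13.77, -23.54, 40.25, -68.83]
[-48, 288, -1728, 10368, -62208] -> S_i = -48*-6^i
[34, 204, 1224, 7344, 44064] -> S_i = 34*6^i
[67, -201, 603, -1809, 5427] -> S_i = 67*-3^i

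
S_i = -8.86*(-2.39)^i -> [-8.86, 21.18, -50.61, 120.96, -289.08]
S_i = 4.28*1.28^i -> [4.28, 5.48, 7.01, 8.98, 11.49]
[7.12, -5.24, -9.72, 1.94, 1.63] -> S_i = Random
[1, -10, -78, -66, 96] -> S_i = Random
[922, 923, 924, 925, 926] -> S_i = 922 + 1*i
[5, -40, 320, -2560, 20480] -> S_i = 5*-8^i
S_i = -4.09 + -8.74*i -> [-4.09, -12.83, -21.57, -30.31, -39.05]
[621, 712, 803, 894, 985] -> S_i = 621 + 91*i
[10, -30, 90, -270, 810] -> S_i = 10*-3^i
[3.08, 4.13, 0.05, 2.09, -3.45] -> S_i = Random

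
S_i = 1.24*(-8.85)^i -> [1.24, -10.97, 97.12, -859.51, 7606.67]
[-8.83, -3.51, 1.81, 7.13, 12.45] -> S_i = -8.83 + 5.32*i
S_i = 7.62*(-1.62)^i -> [7.62, -12.34, 20.0, -32.4, 52.48]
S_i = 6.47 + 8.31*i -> [6.47, 14.78, 23.09, 31.4, 39.71]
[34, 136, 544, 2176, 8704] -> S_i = 34*4^i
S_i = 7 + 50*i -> [7, 57, 107, 157, 207]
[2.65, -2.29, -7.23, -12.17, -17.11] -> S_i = 2.65 + -4.94*i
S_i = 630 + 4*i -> [630, 634, 638, 642, 646]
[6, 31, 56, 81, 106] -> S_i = 6 + 25*i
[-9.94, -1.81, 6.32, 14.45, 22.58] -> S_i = -9.94 + 8.13*i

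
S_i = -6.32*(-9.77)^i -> [-6.32, 61.75, -603.26, 5893.87, -57583.14]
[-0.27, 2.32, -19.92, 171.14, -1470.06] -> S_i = -0.27*(-8.59)^i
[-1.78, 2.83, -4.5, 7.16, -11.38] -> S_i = -1.78*(-1.59)^i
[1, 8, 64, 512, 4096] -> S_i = 1*8^i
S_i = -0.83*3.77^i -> [-0.83, -3.13, -11.8, -44.47, -167.67]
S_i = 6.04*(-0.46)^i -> [6.04, -2.78, 1.28, -0.59, 0.27]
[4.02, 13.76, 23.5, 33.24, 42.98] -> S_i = 4.02 + 9.74*i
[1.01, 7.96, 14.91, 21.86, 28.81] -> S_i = 1.01 + 6.95*i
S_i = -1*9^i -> [-1, -9, -81, -729, -6561]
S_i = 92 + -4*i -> [92, 88, 84, 80, 76]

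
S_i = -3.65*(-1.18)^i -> [-3.65, 4.31, -5.08, 6.0, -7.08]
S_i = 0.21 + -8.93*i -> [0.21, -8.72, -17.65, -26.58, -35.51]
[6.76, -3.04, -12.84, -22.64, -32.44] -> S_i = 6.76 + -9.80*i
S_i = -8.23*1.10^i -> [-8.23, -9.05, -9.96, -10.95, -12.05]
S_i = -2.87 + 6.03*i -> [-2.87, 3.16, 9.19, 15.22, 21.25]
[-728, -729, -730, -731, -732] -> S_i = -728 + -1*i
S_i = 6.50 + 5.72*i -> [6.5, 12.22, 17.94, 23.66, 29.38]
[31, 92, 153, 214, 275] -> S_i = 31 + 61*i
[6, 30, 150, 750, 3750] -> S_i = 6*5^i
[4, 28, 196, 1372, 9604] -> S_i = 4*7^i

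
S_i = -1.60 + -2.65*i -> [-1.6, -4.25, -6.9, -9.55, -12.2]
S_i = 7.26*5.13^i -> [7.26, 37.24, 191.06, 980.14, 5028.13]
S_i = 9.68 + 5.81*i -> [9.68, 15.49, 21.3, 27.11, 32.92]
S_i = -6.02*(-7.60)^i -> [-6.02, 45.75, -347.72, 2642.64, -20084.03]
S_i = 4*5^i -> [4, 20, 100, 500, 2500]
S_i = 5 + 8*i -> [5, 13, 21, 29, 37]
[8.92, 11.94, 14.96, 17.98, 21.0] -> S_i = 8.92 + 3.02*i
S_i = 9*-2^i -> [9, -18, 36, -72, 144]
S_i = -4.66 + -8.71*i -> [-4.66, -13.37, -22.08, -30.79, -39.5]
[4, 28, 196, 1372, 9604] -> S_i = 4*7^i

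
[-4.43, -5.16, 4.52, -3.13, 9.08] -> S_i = Random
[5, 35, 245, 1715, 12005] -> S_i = 5*7^i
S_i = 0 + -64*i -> [0, -64, -128, -192, -256]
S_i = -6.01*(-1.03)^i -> [-6.01, 6.19, -6.38, 6.57, -6.76]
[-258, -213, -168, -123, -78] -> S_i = -258 + 45*i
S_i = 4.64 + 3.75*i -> [4.64, 8.39, 12.14, 15.89, 19.64]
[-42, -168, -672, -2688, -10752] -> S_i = -42*4^i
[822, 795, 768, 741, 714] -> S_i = 822 + -27*i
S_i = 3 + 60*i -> [3, 63, 123, 183, 243]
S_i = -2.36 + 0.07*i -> [-2.36, -2.29, -2.22, -2.15, -2.08]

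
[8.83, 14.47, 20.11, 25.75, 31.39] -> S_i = 8.83 + 5.64*i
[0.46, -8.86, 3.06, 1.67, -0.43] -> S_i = Random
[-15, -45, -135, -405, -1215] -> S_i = -15*3^i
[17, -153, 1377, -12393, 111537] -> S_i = 17*-9^i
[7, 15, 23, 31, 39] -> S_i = 7 + 8*i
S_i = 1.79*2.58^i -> [1.79, 4.62, 11.91, 30.74, 79.31]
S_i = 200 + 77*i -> [200, 277, 354, 431, 508]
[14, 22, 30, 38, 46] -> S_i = 14 + 8*i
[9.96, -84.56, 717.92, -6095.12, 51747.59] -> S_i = 9.96*(-8.49)^i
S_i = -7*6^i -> [-7, -42, -252, -1512, -9072]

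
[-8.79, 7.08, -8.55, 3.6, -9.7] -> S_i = Random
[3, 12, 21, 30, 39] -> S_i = 3 + 9*i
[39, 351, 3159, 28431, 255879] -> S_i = 39*9^i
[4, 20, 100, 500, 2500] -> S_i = 4*5^i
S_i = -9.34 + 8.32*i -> [-9.34, -1.02, 7.3, 15.62, 23.94]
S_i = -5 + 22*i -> [-5, 17, 39, 61, 83]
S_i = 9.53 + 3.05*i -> [9.53, 12.58, 15.63, 18.68, 21.73]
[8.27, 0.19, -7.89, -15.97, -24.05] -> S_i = 8.27 + -8.08*i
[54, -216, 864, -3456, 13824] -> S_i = 54*-4^i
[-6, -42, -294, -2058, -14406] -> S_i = -6*7^i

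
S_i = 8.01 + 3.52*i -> [8.01, 11.53, 15.05, 18.57, 22.09]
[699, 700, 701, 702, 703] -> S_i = 699 + 1*i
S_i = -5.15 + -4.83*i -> [-5.15, -9.98, -14.81, -19.64, -24.47]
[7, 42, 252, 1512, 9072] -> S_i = 7*6^i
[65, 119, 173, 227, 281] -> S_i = 65 + 54*i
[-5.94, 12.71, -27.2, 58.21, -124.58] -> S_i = -5.94*(-2.14)^i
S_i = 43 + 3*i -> [43, 46, 49, 52, 55]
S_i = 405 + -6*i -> [405, 399, 393, 387, 381]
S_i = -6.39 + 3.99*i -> [-6.39, -2.4, 1.59, 5.58, 9.57]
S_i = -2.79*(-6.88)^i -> [-2.79, 19.2, -132.06, 908.59, -6251.12]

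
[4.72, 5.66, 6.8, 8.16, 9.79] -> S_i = 4.72*1.20^i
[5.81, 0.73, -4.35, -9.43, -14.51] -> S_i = 5.81 + -5.08*i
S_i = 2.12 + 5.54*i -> [2.12, 7.66, 13.2, 18.74, 24.28]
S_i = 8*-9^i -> [8, -72, 648, -5832, 52488]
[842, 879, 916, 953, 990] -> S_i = 842 + 37*i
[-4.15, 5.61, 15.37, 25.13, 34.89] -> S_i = -4.15 + 9.76*i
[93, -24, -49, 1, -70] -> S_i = Random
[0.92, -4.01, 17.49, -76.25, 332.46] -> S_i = 0.92*(-4.36)^i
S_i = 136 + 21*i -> [136, 157, 178, 199, 220]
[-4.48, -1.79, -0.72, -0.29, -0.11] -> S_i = -4.48*0.40^i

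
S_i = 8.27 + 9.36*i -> [8.27, 17.63, 26.99, 36.35, 45.71]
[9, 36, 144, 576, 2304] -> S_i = 9*4^i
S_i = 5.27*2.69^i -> [5.27, 14.18, 38.13, 102.58, 275.94]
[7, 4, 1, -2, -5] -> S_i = 7 + -3*i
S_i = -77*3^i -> [-77, -231, -693, -2079, -6237]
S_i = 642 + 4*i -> [642, 646, 650, 654, 658]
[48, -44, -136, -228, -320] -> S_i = 48 + -92*i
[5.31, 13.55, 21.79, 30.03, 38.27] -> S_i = 5.31 + 8.24*i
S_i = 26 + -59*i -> [26, -33, -92, -151, -210]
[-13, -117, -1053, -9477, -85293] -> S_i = -13*9^i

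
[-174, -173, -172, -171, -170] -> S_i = -174 + 1*i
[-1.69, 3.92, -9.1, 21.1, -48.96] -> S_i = -1.69*(-2.32)^i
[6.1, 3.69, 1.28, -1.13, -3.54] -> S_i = 6.10 + -2.41*i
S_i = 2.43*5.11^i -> [2.43, 12.42, 63.45, 324.24, 1656.88]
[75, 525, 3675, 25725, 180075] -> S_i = 75*7^i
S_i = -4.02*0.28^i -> [-4.02, -1.13, -0.32, -0.09, -0.02]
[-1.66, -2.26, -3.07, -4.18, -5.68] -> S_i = -1.66*1.36^i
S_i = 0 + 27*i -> [0, 27, 54, 81, 108]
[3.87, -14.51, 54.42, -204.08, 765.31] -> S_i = 3.87*(-3.75)^i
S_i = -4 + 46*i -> [-4, 42, 88, 134, 180]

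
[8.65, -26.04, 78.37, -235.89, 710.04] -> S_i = 8.65*(-3.01)^i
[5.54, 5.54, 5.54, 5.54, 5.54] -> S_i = 5.54 + -0.00*i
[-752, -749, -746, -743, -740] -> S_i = -752 + 3*i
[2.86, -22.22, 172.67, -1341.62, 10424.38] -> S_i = 2.86*(-7.77)^i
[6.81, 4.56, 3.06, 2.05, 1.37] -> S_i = 6.81*0.67^i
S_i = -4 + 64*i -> [-4, 60, 124, 188, 252]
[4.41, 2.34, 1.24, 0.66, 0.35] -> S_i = 4.41*0.53^i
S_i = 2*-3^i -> [2, -6, 18, -54, 162]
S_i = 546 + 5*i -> [546, 551, 556, 561, 566]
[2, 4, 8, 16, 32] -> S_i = 2*2^i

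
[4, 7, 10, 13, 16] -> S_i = 4 + 3*i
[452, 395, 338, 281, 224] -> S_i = 452 + -57*i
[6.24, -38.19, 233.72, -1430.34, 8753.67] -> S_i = 6.24*(-6.12)^i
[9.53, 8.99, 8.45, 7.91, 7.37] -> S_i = 9.53 + -0.54*i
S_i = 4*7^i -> [4, 28, 196, 1372, 9604]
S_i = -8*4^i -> [-8, -32, -128, -512, -2048]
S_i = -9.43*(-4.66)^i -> [-9.43, 43.94, -204.78, 954.27, -4446.88]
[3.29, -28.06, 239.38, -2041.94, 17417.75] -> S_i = 3.29*(-8.53)^i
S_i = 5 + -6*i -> [5, -1, -7, -13, -19]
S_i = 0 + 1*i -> [0, 1, 2, 3, 4]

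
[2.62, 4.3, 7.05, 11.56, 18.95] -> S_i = 2.62*1.64^i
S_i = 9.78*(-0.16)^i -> [9.78, -1.56, 0.25, -0.04, 0.01]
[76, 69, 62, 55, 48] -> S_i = 76 + -7*i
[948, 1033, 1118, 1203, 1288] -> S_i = 948 + 85*i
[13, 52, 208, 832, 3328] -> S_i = 13*4^i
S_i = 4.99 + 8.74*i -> [4.99, 13.73, 22.47, 31.21, 39.95]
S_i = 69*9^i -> [69, 621, 5589, 50301, 452709]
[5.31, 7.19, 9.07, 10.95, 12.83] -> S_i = 5.31 + 1.88*i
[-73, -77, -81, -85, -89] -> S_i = -73 + -4*i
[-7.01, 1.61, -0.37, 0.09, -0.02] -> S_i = -7.01*(-0.23)^i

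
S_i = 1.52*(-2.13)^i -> [1.52, -3.24, 6.9, -14.69, 31.29]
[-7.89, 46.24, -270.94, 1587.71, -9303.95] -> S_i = -7.89*(-5.86)^i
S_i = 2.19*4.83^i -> [2.19, 10.58, 51.09, 246.77, 1191.88]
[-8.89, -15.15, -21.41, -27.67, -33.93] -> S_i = -8.89 + -6.26*i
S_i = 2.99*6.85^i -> [2.99, 20.48, 140.3, 961.04, 6583.15]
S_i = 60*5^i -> [60, 300, 1500, 7500, 37500]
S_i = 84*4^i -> [84, 336, 1344, 5376, 21504]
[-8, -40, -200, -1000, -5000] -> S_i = -8*5^i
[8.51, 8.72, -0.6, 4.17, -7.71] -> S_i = Random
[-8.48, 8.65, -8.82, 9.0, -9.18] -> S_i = -8.48*(-1.02)^i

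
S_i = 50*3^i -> [50, 150, 450, 1350, 4050]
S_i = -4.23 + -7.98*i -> [-4.23, -12.21, -20.19, -28.17, -36.15]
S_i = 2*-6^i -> [2, -12, 72, -432, 2592]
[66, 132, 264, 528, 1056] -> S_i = 66*2^i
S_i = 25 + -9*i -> [25, 16, 7, -2, -11]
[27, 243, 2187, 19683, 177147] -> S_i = 27*9^i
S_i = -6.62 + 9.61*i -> [-6.62, 2.99, 12.6, 22.21, 31.82]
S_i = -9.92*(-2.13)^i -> [-9.92, 21.13, -45.01, 95.86, -204.19]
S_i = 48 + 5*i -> [48, 53, 58, 63, 68]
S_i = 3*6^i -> [3, 18, 108, 648, 3888]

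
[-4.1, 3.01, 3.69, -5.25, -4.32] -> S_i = Random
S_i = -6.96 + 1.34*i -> [-6.96, -5.62, -4.28, -2.94, -1.6]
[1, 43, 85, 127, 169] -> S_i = 1 + 42*i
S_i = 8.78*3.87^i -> [8.78, 33.98, 131.5, 508.89, 1969.42]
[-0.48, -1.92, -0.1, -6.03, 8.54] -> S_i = Random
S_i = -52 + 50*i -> [-52, -2, 48, 98, 148]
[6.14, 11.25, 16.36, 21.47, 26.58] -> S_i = 6.14 + 5.11*i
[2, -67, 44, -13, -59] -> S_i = Random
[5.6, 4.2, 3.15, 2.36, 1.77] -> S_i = 5.60*0.75^i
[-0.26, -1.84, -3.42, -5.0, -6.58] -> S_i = -0.26 + -1.58*i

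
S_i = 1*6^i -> [1, 6, 36, 216, 1296]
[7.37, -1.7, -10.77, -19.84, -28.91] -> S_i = 7.37 + -9.07*i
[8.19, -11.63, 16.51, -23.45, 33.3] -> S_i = 8.19*(-1.42)^i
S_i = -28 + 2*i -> [-28, -26, -24, -22, -20]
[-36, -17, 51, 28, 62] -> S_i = Random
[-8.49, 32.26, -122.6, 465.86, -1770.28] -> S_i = -8.49*(-3.80)^i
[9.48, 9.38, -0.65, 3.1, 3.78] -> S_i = Random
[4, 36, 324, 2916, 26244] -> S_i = 4*9^i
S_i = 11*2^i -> [11, 22, 44, 88, 176]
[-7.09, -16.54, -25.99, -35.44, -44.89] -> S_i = -7.09 + -9.45*i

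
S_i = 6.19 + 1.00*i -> [6.19, 7.19, 8.19, 9.19, 10.19]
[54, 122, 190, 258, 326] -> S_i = 54 + 68*i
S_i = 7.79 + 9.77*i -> [7.79, 17.56, 27.33, 37.1, 46.87]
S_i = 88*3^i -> [88, 264, 792, 2376, 7128]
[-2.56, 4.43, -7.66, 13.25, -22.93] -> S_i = -2.56*(-1.73)^i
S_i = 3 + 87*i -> [3, 90, 177, 264, 351]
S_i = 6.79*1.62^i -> [6.79, 11.0, 17.82, 28.87, 46.77]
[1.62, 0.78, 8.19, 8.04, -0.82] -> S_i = Random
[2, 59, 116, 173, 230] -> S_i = 2 + 57*i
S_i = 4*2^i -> [4, 8, 16, 32, 64]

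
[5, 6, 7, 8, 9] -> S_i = 5 + 1*i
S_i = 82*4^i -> [82, 328, 1312, 5248, 20992]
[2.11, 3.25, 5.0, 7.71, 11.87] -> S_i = 2.11*1.54^i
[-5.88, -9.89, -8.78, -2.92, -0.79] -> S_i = Random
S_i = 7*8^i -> [7, 56, 448, 3584, 28672]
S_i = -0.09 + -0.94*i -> [-0.09, -1.03, -1.97, -2.91, -3.85]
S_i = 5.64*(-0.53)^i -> [5.64, -2.99, 1.58, -0.84, 0.45]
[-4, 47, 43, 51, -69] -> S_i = Random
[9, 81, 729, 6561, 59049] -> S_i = 9*9^i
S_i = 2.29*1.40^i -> [2.29, 3.21, 4.49, 6.28, 8.8]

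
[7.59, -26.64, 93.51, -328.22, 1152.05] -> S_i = 7.59*(-3.51)^i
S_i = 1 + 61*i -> [1, 62, 123, 184, 245]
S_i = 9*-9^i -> [9, -81, 729, -6561, 59049]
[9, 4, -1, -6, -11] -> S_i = 9 + -5*i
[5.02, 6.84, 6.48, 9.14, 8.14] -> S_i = Random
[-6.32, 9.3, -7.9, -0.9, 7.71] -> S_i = Random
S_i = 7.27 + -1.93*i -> [7.27, 5.34, 3.41, 1.48, -0.45]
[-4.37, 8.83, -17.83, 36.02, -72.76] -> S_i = -4.37*(-2.02)^i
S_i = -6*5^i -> [-6, -30, -150, -750, -3750]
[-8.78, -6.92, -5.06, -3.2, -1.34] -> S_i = -8.78 + 1.86*i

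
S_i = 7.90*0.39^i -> [7.9, 3.08, 1.2, 0.47, 0.18]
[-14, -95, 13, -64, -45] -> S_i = Random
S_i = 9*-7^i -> [9, -63, 441, -3087, 21609]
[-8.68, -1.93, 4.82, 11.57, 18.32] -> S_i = -8.68 + 6.75*i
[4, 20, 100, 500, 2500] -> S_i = 4*5^i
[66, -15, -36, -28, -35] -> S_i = Random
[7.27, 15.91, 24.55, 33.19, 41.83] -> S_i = 7.27 + 8.64*i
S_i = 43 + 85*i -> [43, 128, 213, 298, 383]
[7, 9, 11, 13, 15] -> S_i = 7 + 2*i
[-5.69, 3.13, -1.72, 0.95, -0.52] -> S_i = -5.69*(-0.55)^i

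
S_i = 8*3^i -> [8, 24, 72, 216, 648]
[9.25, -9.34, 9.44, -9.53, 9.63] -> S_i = 9.25*(-1.01)^i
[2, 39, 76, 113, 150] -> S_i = 2 + 37*i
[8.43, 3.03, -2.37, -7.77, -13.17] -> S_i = 8.43 + -5.40*i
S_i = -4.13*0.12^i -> [-4.13, -0.5, -0.06, -0.01, -0.0]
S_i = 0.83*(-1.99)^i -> [0.83, -1.65, 3.29, -6.54, 13.02]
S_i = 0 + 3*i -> [0, 3, 6, 9, 12]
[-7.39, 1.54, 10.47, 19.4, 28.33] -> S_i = -7.39 + 8.93*i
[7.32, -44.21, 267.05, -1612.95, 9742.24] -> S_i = 7.32*(-6.04)^i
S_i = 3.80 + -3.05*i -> [3.8, 0.75, -2.3, -5.35, -8.4]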